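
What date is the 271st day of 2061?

28 September 2061

January has 31 days (271 − 31 = 240 remain).
February has 28 days (240 − 28 = 212 remain).
March has 31 days (212 − 31 = 181 remain).
April has 30 days (181 − 30 = 151 remain).
May has 31 days (151 − 31 = 120 remain).
June has 30 days (120 − 30 = 90 remain).
July has 31 days (90 − 31 = 59 remain).
August has 31 days (59 − 31 = 28 remain).
28 into September → September 28.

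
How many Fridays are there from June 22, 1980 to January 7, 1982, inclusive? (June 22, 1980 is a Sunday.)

June 22, 1980 is a Sunday; the first Friday on or after it is June 27, 1980 (5 days later).
From June 27, 1980 to January 7, 1982: 187 + 365 + 7 = 559 days (rest of 1980, 1981, to January 7, 1982 in 1982).
559 ÷ 7 = 79 full weeks with remainder 6, so 79 more Fridays after the first → 80.

80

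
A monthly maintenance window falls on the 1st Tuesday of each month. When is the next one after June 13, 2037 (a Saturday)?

June 2037 starts on a Monday, so its 1st Tuesday is June 2, 2037 (1 day in).
That is not after June 13, 2037, so look at July 2037.
July 2037 starts on a Wednesday, so its 1st Tuesday is July 7, 2037 (6 days in).

July 7, 2037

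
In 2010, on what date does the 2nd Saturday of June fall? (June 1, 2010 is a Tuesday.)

June 2010 begins on a Tuesday, so the first Saturday is June 5 (4 days later).
The 2nd Saturday is 1 weeks later: 5 + 7 = 12.

2010-06-12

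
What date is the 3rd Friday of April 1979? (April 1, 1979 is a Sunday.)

April 20, 1979

April 1979 begins on a Sunday, so the first Friday is April 6 (5 days later).
The 3rd Friday is 2 weeks later: 6 + 14 = 20.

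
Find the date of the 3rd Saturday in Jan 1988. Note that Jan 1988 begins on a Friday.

Jan 1988 begins on a Friday, so the first Saturday is Jan 2 (1 day later).
The 3rd Saturday is 2 weeks later: 2 + 14 = 16.

Jan 16, 1988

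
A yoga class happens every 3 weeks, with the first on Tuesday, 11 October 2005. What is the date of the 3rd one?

22 November 2005

The 3rd occurrence is 2 intervals after the first: 2 × 21 = 42 days after 11 October 2005.
October has 31 days — 20 days to the end of October leaves 22.
22 days into November → 22 November 2005.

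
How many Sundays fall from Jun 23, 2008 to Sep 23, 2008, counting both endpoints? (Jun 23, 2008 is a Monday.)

13

Jun 23, 2008 is a Monday; the first Sunday on or after it is Jun 29, 2008 (6 days later).
From Jun 29, 2008 to Sep 23, 2008: 1 + 31 + 31 + 23 = 86 days (rest of Jun, Jul, Aug, Sep).
86 ÷ 7 = 12 full weeks with remainder 2, so 12 more Sundays after the first → 13.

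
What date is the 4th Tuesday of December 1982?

The first Tuesday of December 1982 is December 7.
The 4th Tuesday is 3 weeks later: 7 + 21 = 28.

December 28, 1982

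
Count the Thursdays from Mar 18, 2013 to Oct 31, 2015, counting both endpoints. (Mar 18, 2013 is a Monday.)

Mar 18, 2013 is a Monday; the first Thursday on or after it is Mar 21, 2013 (3 days later).
From Mar 21, 2013 to Oct 31, 2015: 285 + 365 + 304 = 954 days (rest of 2013, 2014, to Oct 31, 2015 in 2015).
954 ÷ 7 = 136 full weeks with remainder 2, so 136 more Thursdays after the first → 137.

137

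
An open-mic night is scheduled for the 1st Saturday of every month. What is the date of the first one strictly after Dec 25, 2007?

Jan 5, 2008

Dec 2007 starts on a Saturday, so its 1st Saturday is Dec 1, 2007.
That is not after Dec 25, 2007, so look at Jan 2008.
Jan 2008 starts on a Tuesday, so its 1st Saturday is Jan 5, 2008 (4 days in).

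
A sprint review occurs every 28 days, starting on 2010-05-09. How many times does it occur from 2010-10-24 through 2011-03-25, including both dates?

Occurrences land 28·i days after 2010-05-09 for i = 0, 1, 2, …
2010-10-24 is 168 days after the start; 168 ÷ 28 = 6 remainder 0. First occurrence in the window: #7 on 2010-10-24 (6×28 = 168 days in).
2011-03-25 is 320 days after the start; 320 ÷ 28 = 11 remainder 12. Last occurrence in the window: #12 on 2011-03-13.
Occurrences #7 through #12: 6 in total.

6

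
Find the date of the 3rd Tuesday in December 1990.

December 1990 begins on a Saturday, so the first Tuesday is December 4 (3 days later).
The 3rd Tuesday is 2 weeks later: 4 + 14 = 18.

18 December 1990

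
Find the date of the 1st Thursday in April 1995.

April 6, 1995

The first Thursday of April 1995 is April 6.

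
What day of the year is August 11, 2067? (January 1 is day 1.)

Days in months before August: 31 + 28 + 31 + 30 + 31 + 30 + 31 = 212.
Plus 11 days into August → day 223.

223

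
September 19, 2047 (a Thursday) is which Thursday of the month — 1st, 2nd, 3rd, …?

Day 19 falls in week ⌈19/7⌉ of the month.
Days 1–7 hold the 1st Thursday, 8–14 the 2nd, 15–21 the 3rd, 22–28 the 4th, 29–31 the 5th.
19 is in the range for the 3rd.

3rd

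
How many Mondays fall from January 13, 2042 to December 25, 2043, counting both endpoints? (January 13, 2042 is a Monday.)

102

January 13, 2042 is a Monday; the first Monday on or after it is January 13, 2042.
From January 13, 2042 to December 25, 2043: 352 + 359 = 711 days (rest of 2042, to December 25, 2043 in 2043).
711 ÷ 7 = 101 full weeks with remainder 4, so 101 more Mondays after the first → 102.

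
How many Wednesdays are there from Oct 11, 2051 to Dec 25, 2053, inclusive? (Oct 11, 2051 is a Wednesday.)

Oct 11, 2051 is a Wednesday; the first Wednesday on or after it is Oct 11, 2051.
From Oct 11, 2051 to Dec 25, 2053: 81 + 366 + 359 = 806 days (rest of 2051, 2052, to Dec 25, 2053 in 2053).
806 ÷ 7 = 115 full weeks with remainder 1, so 115 more Wednesdays after the first → 116.

116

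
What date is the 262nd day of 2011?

Jan has 31 days (262 − 31 = 231 remain).
Feb has 28 days (231 − 28 = 203 remain).
Mar has 31 days (203 − 31 = 172 remain).
Apr has 30 days (172 − 30 = 142 remain).
May has 31 days (142 − 31 = 111 remain).
Jun has 30 days (111 − 30 = 81 remain).
Jul has 31 days (81 − 31 = 50 remain).
Aug has 31 days (50 − 31 = 19 remain).
19 into Sep → Sep 19.

Sep 19, 2011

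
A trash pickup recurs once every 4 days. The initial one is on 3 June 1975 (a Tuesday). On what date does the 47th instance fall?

The 47th occurrence is 46 intervals after the first: 46 × 4 = 184 days after 3 June 1975.
June has 30 days — 27 days to the end of June leaves 157.
July has 31 days (126 left).
August has 31 days (95 left).
September has 30 days (65 left).
October has 31 days (34 left).
November has 30 days (4 left).
4 days into December → 4 December 1975.

4 December 1975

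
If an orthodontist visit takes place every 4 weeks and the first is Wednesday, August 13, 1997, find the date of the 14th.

August 12, 1998

The 14th occurrence is 13 intervals after the first: 13 × 28 = 364 days after August 13, 1997.
August has 31 days — 18 days to the end of August leaves 346.
September has 30 days (316 left).
October has 31 days (285 left).
November has 30 days (255 left).
December has 31 days (224 left).
January has 31 days (193 left).
February has 28 days (165 left).
March has 31 days (134 left).
April has 30 days (104 left).
May has 31 days (73 left).
June has 30 days (43 left).
July has 31 days (12 left).
12 days into August → August 12, 1998.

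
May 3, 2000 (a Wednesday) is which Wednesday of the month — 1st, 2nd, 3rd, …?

Day 3 falls in week ⌈3/7⌉ of the month.
Days 1–7 hold the 1st Wednesday, 8–14 the 2nd, 15–21 the 3rd, 22–28 the 4th, 29–31 the 5th.
3 is in the range for the 1st.

1st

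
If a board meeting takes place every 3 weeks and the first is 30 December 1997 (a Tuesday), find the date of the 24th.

27 April 1999

The 24th occurrence is 23 intervals after the first: 23 × 21 = 483 days after 30 December 1997.
December has 31 days — 1 day to the end of December leaves 482.
1998 has 365 days (117 left).
January has 31 days (86 left).
February has 28 days (58 left).
March has 31 days (27 left).
27 days into April → 27 April 1999.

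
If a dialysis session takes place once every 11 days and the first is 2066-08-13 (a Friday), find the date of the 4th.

The 4th occurrence is 3 intervals after the first: 3 × 11 = 33 days after 2066-08-13.
August has 31 days — 18 days to the end of August leaves 15.
15 days into September → 2066-09-15.

2066-09-15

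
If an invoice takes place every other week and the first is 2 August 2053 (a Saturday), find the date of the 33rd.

24 October 2054

The 33rd occurrence is 32 intervals after the first: 32 × 14 = 448 days after 2 August 2053.
August has 31 days — 29 days to the end of August leaves 419.
From end of August to end of 2053 is 122 days (297 left).
January has 31 days (266 left).
February has 28 days (238 left).
March has 31 days (207 left).
April has 30 days (177 left).
May has 31 days (146 left).
June has 30 days (116 left).
July has 31 days (85 left).
August has 31 days (54 left).
September has 30 days (24 left).
24 days into October → 24 October 2054.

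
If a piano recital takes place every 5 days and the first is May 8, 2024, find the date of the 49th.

The 49th occurrence is 48 intervals after the first: 48 × 5 = 240 days after May 8, 2024.
May has 31 days — 23 days to the end of May leaves 217.
June has 30 days (187 left).
July has 31 days (156 left).
August has 31 days (125 left).
September has 30 days (95 left).
October has 31 days (64 left).
November has 30 days (34 left).
December has 31 days (3 left).
3 days into January → January 3, 2025.

January 3, 2025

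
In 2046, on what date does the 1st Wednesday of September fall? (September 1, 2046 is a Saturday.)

September 2046 begins on a Saturday, so the first Wednesday is September 5 (4 days later).

2046-09-05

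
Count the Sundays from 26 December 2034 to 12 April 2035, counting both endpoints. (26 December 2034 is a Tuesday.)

26 December 2034 is a Tuesday; the first Sunday on or after it is 31 December 2034 (5 days later).
From 31 December 2034 to 12 April 2035: 0 + 31 + 28 + 31 + 12 = 102 days (rest of December, January, February, March, April).
102 ÷ 7 = 14 full weeks with remainder 4, so 14 more Sundays after the first → 15.

15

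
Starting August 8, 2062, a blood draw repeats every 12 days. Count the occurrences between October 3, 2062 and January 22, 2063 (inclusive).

Occurrences land 12·i days after August 8, 2062 for i = 0, 1, 2, …
October 3, 2062 is 56 days after the start; 56 ÷ 12 = 4 remainder 8; since the remainder is 8, round up to i = 5. First occurrence in the window: #6 on October 7, 2062 (5×12 = 60 days in).
January 22, 2063 is 167 days after the start; 167 ÷ 12 = 13 remainder 11. Last occurrence in the window: #14 on January 11, 2063.
Occurrences #6 through #14: 9 in total.

9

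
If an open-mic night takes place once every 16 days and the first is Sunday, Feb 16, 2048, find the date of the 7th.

The 7th occurrence is 6 intervals after the first: 6 × 16 = 96 days after Feb 16, 2048.
Feb has 29 days — 13 days to the end of Feb leaves 83.
Mar has 31 days (52 left).
Apr has 30 days (22 left).
22 days into May → May 22, 2048.

May 22, 2048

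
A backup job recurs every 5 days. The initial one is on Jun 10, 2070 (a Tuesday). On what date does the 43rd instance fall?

The 43rd occurrence is 42 intervals after the first: 42 × 5 = 210 days after Jun 10, 2070.
Jun has 30 days — 20 days to the end of Jun leaves 190.
Jul has 31 days (159 left).
Aug has 31 days (128 left).
Sep has 30 days (98 left).
Oct has 31 days (67 left).
Nov has 30 days (37 left).
Dec has 31 days (6 left).
6 days into Jan → Jan 6, 2071.

Jan 6, 2071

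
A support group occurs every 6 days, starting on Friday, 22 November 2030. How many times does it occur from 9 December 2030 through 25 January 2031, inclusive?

8

Occurrences land 6·i days after 22 November 2030 for i = 0, 1, 2, …
9 December 2030 is 17 days after the start; 17 ÷ 6 = 2 remainder 5; since the remainder is 5, round up to i = 3. First occurrence in the window: #4 on 10 December 2030 (3×6 = 18 days in).
25 January 2031 is 64 days after the start; 64 ÷ 6 = 10 remainder 4. Last occurrence in the window: #11 on 21 January 2031.
Occurrences #4 through #11: 8 in total.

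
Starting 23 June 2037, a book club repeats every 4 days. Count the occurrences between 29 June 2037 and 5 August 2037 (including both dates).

9

Occurrences land 4·i days after 23 June 2037 for i = 0, 1, 2, …
29 June 2037 is 6 days after the start; 6 ÷ 4 = 1 remainder 2; since the remainder is 2, round up to i = 2. First occurrence in the window: #3 on 1 July 2037 (2×4 = 8 days in).
5 August 2037 is 43 days after the start; 43 ÷ 4 = 10 remainder 3. Last occurrence in the window: #11 on 2 August 2037.
Occurrences #3 through #11: 9 in total.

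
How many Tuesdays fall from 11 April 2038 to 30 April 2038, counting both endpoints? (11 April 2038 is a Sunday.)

3

11 April 2038 is a Sunday; the first Tuesday on or after it is 13 April 2038 (2 days later).
From 13 April 2038 to 30 April 2038 is 30 − 13 = 17 days.
17 ÷ 7 = 2 full weeks with remainder 3, so 2 more Tuesdays after the first → 3.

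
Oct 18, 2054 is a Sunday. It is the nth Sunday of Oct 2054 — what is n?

3rd

Day 18 falls in week ⌈18/7⌉ of the month.
Days 1–7 hold the 1st Sunday, 8–14 the 2nd, 15–21 the 3rd, 22–28 the 4th, 29–31 the 5th.
18 is in the range for the 3rd.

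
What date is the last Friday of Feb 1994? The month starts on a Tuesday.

Feb 1994 begins on a Tuesday, so the first Friday is Feb 4 (3 days later).
Feb 1994 has 28 days. Adding weeks: 4, 11, 18, 25 — the last one ≤ 28 is the 25th.

Feb 25, 1994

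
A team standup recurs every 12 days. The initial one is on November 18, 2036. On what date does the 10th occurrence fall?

The 10th occurrence is 9 intervals after the first: 9 × 12 = 108 days after November 18, 2036.
November has 30 days — 12 days to the end of November leaves 96.
December has 31 days (65 left).
January has 31 days (34 left).
February has 28 days (6 left).
6 days into March → March 6, 2037.

March 6, 2037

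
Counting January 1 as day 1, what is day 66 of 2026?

January has 31 days (66 − 31 = 35 remain).
February has 28 days (35 − 28 = 7 remain).
7 into March → March 7.

2026-03-07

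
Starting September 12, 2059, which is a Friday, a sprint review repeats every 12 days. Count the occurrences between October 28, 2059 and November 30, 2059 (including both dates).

3

Occurrences land 12·i days after September 12, 2059 for i = 0, 1, 2, …
October 28, 2059 is 46 days after the start; 46 ÷ 12 = 3 remainder 10; since the remainder is 10, round up to i = 4. First occurrence in the window: #5 on October 30, 2059 (4×12 = 48 days in).
November 30, 2059 is 79 days after the start; 79 ÷ 12 = 6 remainder 7. Last occurrence in the window: #7 on November 23, 2059.
Occurrences #5 through #7: 3 in total.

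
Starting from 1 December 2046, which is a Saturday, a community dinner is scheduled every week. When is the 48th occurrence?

The 48th occurrence is 47 intervals after the first: 47 × 7 = 329 days after 1 December 2046.
December has 31 days — 30 days to the end of December leaves 299.
January has 31 days (268 left).
February has 28 days (240 left).
March has 31 days (209 left).
April has 30 days (179 left).
May has 31 days (148 left).
June has 30 days (118 left).
July has 31 days (87 left).
August has 31 days (56 left).
September has 30 days (26 left).
26 days into October → 26 October 2047.

26 October 2047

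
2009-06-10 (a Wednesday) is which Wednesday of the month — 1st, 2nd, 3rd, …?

Day 10 falls in week ⌈10/7⌉ of the month.
Days 1–7 hold the 1st Wednesday, 8–14 the 2nd, 15–21 the 3rd, 22–28 the 4th, 29–31 the 5th.
10 is in the range for the 2nd.

2nd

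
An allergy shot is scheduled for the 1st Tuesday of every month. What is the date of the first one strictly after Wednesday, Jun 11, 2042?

Jun 2042 starts on a Sunday, so its 1st Tuesday is Jun 3, 2042 (2 days in).
That is not after Jun 11, 2042, so look at Jul 2042.
Jul 2042 starts on a Tuesday, so its 1st Tuesday is Jul 1, 2042.

Jul 1, 2042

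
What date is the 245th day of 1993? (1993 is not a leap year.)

1993-09-02

January has 31 days (245 − 31 = 214 remain).
February has 28 days (214 − 28 = 186 remain).
March has 31 days (186 − 31 = 155 remain).
April has 30 days (155 − 30 = 125 remain).
May has 31 days (125 − 31 = 94 remain).
June has 30 days (94 − 30 = 64 remain).
July has 31 days (64 − 31 = 33 remain).
August has 31 days (33 − 31 = 2 remain).
2 into September → September 2.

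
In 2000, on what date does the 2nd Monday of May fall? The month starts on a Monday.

May 2000 begins on a Monday, so the first Monday is May 1.
The 2nd Monday is 1 weeks later: 1 + 7 = 8.

May 8, 2000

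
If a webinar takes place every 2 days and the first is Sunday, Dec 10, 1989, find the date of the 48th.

Mar 14, 1990

The 48th occurrence is 47 intervals after the first: 47 × 2 = 94 days after Dec 10, 1989.
Dec has 31 days — 21 days to the end of Dec leaves 73.
Jan has 31 days (42 left).
Feb has 28 days (14 left).
14 days into Mar → Mar 14, 1990.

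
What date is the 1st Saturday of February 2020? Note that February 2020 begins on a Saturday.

February 2020 begins on a Saturday, so the first Saturday is February 1.

February 1, 2020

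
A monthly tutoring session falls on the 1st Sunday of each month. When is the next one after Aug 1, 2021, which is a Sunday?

Aug 2021 starts on a Sunday, so its 1st Sunday is Aug 1, 2021.
That is not after Aug 1, 2021, so look at Sep 2021.
Sep 2021 starts on a Wednesday, so its 1st Sunday is Sep 5, 2021 (4 days in).

Sep 5, 2021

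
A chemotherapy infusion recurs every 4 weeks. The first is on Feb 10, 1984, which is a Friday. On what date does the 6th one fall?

The 6th occurrence is 5 intervals after the first: 5 × 28 = 140 days after Feb 10, 1984.
Feb has 29 days — 19 days to the end of Feb leaves 121.
Mar has 31 days (90 left).
Apr has 30 days (60 left).
May has 31 days (29 left).
29 days into Jun → Jun 29, 1984.

Jun 29, 1984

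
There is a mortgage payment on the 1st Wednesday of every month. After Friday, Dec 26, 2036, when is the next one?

Jan 7, 2037

Dec 2036 starts on a Monday, so its 1st Wednesday is Dec 3, 2036 (2 days in).
That is not after Dec 26, 2036, so look at Jan 2037.
Jan 2037 starts on a Thursday, so its 1st Wednesday is Jan 7, 2037 (6 days in).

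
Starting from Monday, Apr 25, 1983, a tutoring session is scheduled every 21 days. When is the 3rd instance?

The 3rd occurrence is 2 intervals after the first: 2 × 21 = 42 days after Apr 25, 1983.
Apr has 30 days — 5 days to the end of Apr leaves 37.
May has 31 days (6 left).
6 days into Jun → Jun 6, 1983.

Jun 6, 1983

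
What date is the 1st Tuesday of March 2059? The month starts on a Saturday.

March 2059 begins on a Saturday, so the first Tuesday is March 4 (3 days later).

March 4, 2059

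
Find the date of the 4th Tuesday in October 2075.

October 2075 begins on a Tuesday, so the first Tuesday is October 1.
The 4th Tuesday is 3 weeks later: 1 + 21 = 22.

22 October 2075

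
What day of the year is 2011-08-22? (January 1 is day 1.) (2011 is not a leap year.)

Days in months before August: 31 + 28 + 31 + 30 + 31 + 30 + 31 = 212.
Plus 22 days into August → day 234.

234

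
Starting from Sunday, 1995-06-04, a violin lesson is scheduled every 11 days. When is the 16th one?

1995-11-16

The 16th occurrence is 15 intervals after the first: 15 × 11 = 165 days after 1995-06-04.
June has 30 days — 26 days to the end of June leaves 139.
July has 31 days (108 left).
August has 31 days (77 left).
September has 30 days (47 left).
October has 31 days (16 left).
16 days into November → 1995-11-16.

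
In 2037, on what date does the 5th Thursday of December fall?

December 2037 begins on a Tuesday, so the first Thursday is December 3 (2 days later).
The 5th Thursday is 4 weeks later: 3 + 28 = 31.

December 31, 2037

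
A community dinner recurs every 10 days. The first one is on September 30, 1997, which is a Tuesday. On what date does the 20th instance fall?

The 20th occurrence is 19 intervals after the first: 19 × 10 = 190 days after September 30, 1997.
September has 30 days — 0 days to the end of September leaves 190.
October has 31 days (159 left).
November has 30 days (129 left).
December has 31 days (98 left).
January has 31 days (67 left).
February has 28 days (39 left).
March has 31 days (8 left).
8 days into April → April 8, 1998.

April 8, 1998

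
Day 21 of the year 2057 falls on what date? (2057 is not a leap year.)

2057-01-21

21 into January → January 21.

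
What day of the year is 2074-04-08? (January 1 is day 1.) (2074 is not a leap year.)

Days in months before April: 31 + 28 + 31 = 90.
Plus 8 days into April → day 98.

98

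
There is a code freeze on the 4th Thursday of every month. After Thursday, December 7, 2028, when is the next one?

December 28, 2028

December 2028 starts on a Friday; its first Thursday is the 7th, so the 4th Thursday is the 28th — December 28, 2028.
December 28, 2028 is after December 7, 2028, so that is the next one.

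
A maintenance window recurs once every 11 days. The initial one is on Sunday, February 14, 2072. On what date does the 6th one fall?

The 6th occurrence is 5 intervals after the first: 5 × 11 = 55 days after February 14, 2072.
February has 29 days — 15 days to the end of February leaves 40.
March has 31 days (9 left).
9 days into April → April 9, 2072.

April 9, 2072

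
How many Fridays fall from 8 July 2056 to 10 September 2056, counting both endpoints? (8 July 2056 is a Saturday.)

9

8 July 2056 is a Saturday; the first Friday on or after it is 14 July 2056 (6 days later).
From 14 July 2056 to 10 September 2056: 17 + 31 + 10 = 58 days (rest of July, August, September).
58 ÷ 7 = 8 full weeks with remainder 2, so 8 more Fridays after the first → 9.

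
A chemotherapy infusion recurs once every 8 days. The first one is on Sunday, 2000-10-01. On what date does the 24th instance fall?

The 24th occurrence is 23 intervals after the first: 23 × 8 = 184 days after 2000-10-01.
October has 31 days — 30 days to the end of October leaves 154.
November has 30 days (124 left).
December has 31 days (93 left).
January has 31 days (62 left).
February has 28 days (34 left).
March has 31 days (3 left).
3 days into April → 2001-04-03.

2001-04-03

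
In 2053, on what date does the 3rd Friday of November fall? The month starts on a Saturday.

November 2053 begins on a Saturday, so the first Friday is November 7 (6 days later).
The 3rd Friday is 2 weeks later: 7 + 14 = 21.

21 November 2053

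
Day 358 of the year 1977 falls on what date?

January has 31 days (358 − 31 = 327 remain).
February has 28 days (327 − 28 = 299 remain).
March has 31 days (299 − 31 = 268 remain).
April has 30 days (268 − 30 = 238 remain).
May has 31 days (238 − 31 = 207 remain).
June has 30 days (207 − 30 = 177 remain).
July has 31 days (177 − 31 = 146 remain).
August has 31 days (146 − 31 = 115 remain).
September has 30 days (115 − 30 = 85 remain).
October has 31 days (85 − 31 = 54 remain).
November has 30 days (54 − 30 = 24 remain).
24 into December → December 24.

1977-12-24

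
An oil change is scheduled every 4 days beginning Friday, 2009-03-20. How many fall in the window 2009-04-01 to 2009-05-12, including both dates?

Occurrences land 4·i days after 2009-03-20 for i = 0, 1, 2, …
2009-04-01 is 12 days after the start; 12 ÷ 4 = 3 remainder 0. First occurrence in the window: #4 on 2009-04-01 (3×4 = 12 days in).
2009-05-12 is 53 days after the start; 53 ÷ 4 = 13 remainder 1. Last occurrence in the window: #14 on 2009-05-11.
Occurrences #4 through #14: 11 in total.

11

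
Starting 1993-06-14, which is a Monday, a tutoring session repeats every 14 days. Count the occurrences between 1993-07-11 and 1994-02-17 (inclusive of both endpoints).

16

Occurrences land 14·i days after 1993-06-14 for i = 0, 1, 2, …
1993-07-11 is 27 days after the start; 27 ÷ 14 = 1 remainder 13; since the remainder is 13, round up to i = 2. First occurrence in the window: #3 on 1993-07-12 (2×14 = 28 days in).
1994-02-17 is 248 days after the start; 248 ÷ 14 = 17 remainder 10. Last occurrence in the window: #18 on 1994-02-07.
Occurrences #3 through #18: 16 in total.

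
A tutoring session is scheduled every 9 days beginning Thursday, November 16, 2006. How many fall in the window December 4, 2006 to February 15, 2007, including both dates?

Occurrences land 9·i days after November 16, 2006 for i = 0, 1, 2, …
December 4, 2006 is 18 days after the start; 18 ÷ 9 = 2 remainder 0. First occurrence in the window: #3 on December 4, 2006 (2×9 = 18 days in).
February 15, 2007 is 91 days after the start; 91 ÷ 9 = 10 remainder 1. Last occurrence in the window: #11 on February 14, 2007.
Occurrences #3 through #11: 9 in total.

9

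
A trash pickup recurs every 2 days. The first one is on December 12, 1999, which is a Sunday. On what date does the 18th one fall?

January 15, 2000

The 18th occurrence is 17 intervals after the first: 17 × 2 = 34 days after December 12, 1999.
December has 31 days — 19 days to the end of December leaves 15.
15 days into January → January 15, 2000.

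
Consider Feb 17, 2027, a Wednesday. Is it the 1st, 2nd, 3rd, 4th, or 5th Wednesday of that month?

Day 17 falls in week ⌈17/7⌉ of the month.
Days 1–7 hold the 1st Wednesday, 8–14 the 2nd, 15–21 the 3rd, 22–28 the 4th, 29–31 the 5th.
17 is in the range for the 3rd.

3rd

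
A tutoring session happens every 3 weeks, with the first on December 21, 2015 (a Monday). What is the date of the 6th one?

The 6th occurrence is 5 intervals after the first: 5 × 21 = 105 days after December 21, 2015.
December has 31 days — 10 days to the end of December leaves 95.
January has 31 days (64 left).
February has 29 days (35 left).
March has 31 days (4 left).
4 days into April → April 4, 2016.

April 4, 2016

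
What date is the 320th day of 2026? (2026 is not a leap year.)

January has 31 days (320 − 31 = 289 remain).
February has 28 days (289 − 28 = 261 remain).
March has 31 days (261 − 31 = 230 remain).
April has 30 days (230 − 30 = 200 remain).
May has 31 days (200 − 31 = 169 remain).
June has 30 days (169 − 30 = 139 remain).
July has 31 days (139 − 31 = 108 remain).
August has 31 days (108 − 31 = 77 remain).
September has 30 days (77 − 30 = 47 remain).
October has 31 days (47 − 31 = 16 remain).
16 into November → November 16.

November 16, 2026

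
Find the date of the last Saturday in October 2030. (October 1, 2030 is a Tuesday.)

26 October 2030

October 2030 begins on a Tuesday, so the first Saturday is October 5 (4 days later).
October 2030 has 31 days. Adding weeks: 5, 12, 19, 26 — the last one ≤ 31 is the 26th.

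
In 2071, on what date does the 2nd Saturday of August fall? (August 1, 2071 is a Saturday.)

8 August 2071

August 2071 begins on a Saturday, so the first Saturday is August 1.
The 2nd Saturday is 1 weeks later: 1 + 7 = 8.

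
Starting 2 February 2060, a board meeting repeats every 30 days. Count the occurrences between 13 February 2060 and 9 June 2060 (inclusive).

Occurrences land 30·i days after 2 February 2060 for i = 0, 1, 2, …
13 February 2060 is 11 days after the start; 11 ÷ 30 = 0 remainder 11; since the remainder is 11, round up to i = 1. First occurrence in the window: #2 on 3 March 2060 (1×30 = 30 days in).
9 June 2060 is 128 days after the start; 128 ÷ 30 = 4 remainder 8. Last occurrence in the window: #5 on 1 June 2060.
Occurrences #2 through #5: 4 in total.

4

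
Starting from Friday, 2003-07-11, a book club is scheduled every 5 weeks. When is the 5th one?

2003-11-28

The 5th occurrence is 4 intervals after the first: 4 × 35 = 140 days after 2003-07-11.
July has 31 days — 20 days to the end of July leaves 120.
August has 31 days (89 left).
September has 30 days (59 left).
October has 31 days (28 left).
28 days into November → 2003-11-28.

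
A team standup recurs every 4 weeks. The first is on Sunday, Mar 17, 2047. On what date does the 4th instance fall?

The 4th occurrence is 3 intervals after the first: 3 × 28 = 84 days after Mar 17, 2047.
Mar has 31 days — 14 days to the end of Mar leaves 70.
Apr has 30 days (40 left).
May has 31 days (9 left).
9 days into Jun → Jun 9, 2047.

Jun 9, 2047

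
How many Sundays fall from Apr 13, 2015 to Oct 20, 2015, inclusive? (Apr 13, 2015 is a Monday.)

Apr 13, 2015 is a Monday; the first Sunday on or after it is Apr 19, 2015 (6 days later).
From Apr 19, 2015 to Oct 20, 2015: 11 + 31 + 30 + 31 + 31 + 30 + 20 = 184 days (rest of Apr, May, Jun, Jul, Aug, Sep, Oct).
184 ÷ 7 = 26 full weeks with remainder 2, so 26 more Sundays after the first → 27.

27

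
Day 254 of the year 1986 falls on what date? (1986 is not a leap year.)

September 11, 1986

January has 31 days (254 − 31 = 223 remain).
February has 28 days (223 − 28 = 195 remain).
March has 31 days (195 − 31 = 164 remain).
April has 30 days (164 − 30 = 134 remain).
May has 31 days (134 − 31 = 103 remain).
June has 30 days (103 − 30 = 73 remain).
July has 31 days (73 − 31 = 42 remain).
August has 31 days (42 − 31 = 11 remain).
11 into September → September 11.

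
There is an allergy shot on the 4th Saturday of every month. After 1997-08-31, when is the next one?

1997-09-27

August 1997 starts on a Friday; its first Saturday is the 2nd, so the 4th Saturday is the 23rd — 1997-08-23.
That is not after 1997-08-31, so look at September 1997.
September 1997 starts on a Monday; its first Saturday is the 6th, so the 4th Saturday is the 27th — 1997-09-27.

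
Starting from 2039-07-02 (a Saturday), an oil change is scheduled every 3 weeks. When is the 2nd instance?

2039-07-23

The 2nd occurrence is 1 interval after the first: 1 × 21 = 21 days after 2039-07-02.
21 days later is 2039-07-23.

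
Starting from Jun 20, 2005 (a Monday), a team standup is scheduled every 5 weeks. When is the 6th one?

The 6th occurrence is 5 intervals after the first: 5 × 35 = 175 days after Jun 20, 2005.
Jun has 30 days — 10 days to the end of Jun leaves 165.
Jul has 31 days (134 left).
Aug has 31 days (103 left).
Sep has 30 days (73 left).
Oct has 31 days (42 left).
Nov has 30 days (12 left).
12 days into Dec → Dec 12, 2005.

Dec 12, 2005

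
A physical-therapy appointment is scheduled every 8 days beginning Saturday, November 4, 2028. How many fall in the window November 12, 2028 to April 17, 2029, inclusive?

20

Occurrences land 8·i days after November 4, 2028 for i = 0, 1, 2, …
November 12, 2028 is 8 days after the start; 8 ÷ 8 = 1 remainder 0. First occurrence in the window: #2 on November 12, 2028 (1×8 = 8 days in).
April 17, 2029 is 164 days after the start; 164 ÷ 8 = 20 remainder 4. Last occurrence in the window: #21 on April 13, 2029.
Occurrences #2 through #21: 20 in total.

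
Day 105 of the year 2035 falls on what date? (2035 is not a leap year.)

Jan has 31 days (105 − 31 = 74 remain).
Feb has 28 days (74 − 28 = 46 remain).
Mar has 31 days (46 − 31 = 15 remain).
15 into Apr → Apr 15.

Apr 15, 2035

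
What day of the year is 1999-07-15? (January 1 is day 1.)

Days in months before July: 31 + 28 + 31 + 30 + 31 + 30 = 181.
Plus 15 days into July → day 196.

196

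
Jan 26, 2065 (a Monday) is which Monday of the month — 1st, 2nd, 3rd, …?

Day 26 falls in week ⌈26/7⌉ of the month.
Days 1–7 hold the 1st Monday, 8–14 the 2nd, 15–21 the 3rd, 22–28 the 4th, 29–31 the 5th.
26 is in the range for the 4th.

4th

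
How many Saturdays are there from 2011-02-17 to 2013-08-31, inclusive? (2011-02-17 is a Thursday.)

2011-02-17 is a Thursday; the first Saturday on or after it is 2011-02-19 (2 days later).
From 2011-02-19 to 2013-08-31: 315 + 366 + 243 = 924 days (rest of 2011, 2012, to 2013-08-31 in 2013).
924 ÷ 7 = 132 full weeks with remainder 0, so 132 more Saturdays after the first → 133.

133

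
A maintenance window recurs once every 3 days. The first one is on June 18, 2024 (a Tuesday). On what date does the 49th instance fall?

November 9, 2024

The 49th occurrence is 48 intervals after the first: 48 × 3 = 144 days after June 18, 2024.
June has 30 days — 12 days to the end of June leaves 132.
July has 31 days (101 left).
August has 31 days (70 left).
September has 30 days (40 left).
October has 31 days (9 left).
9 days into November → November 9, 2024.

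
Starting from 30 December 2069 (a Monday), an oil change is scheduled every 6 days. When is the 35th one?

The 35th occurrence is 34 intervals after the first: 34 × 6 = 204 days after 30 December 2069.
December has 31 days — 1 day to the end of December leaves 203.
January has 31 days (172 left).
February has 28 days (144 left).
March has 31 days (113 left).
April has 30 days (83 left).
May has 31 days (52 left).
June has 30 days (22 left).
22 days into July → 22 July 2070.

22 July 2070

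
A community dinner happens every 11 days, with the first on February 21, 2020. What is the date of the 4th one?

March 25, 2020

The 4th occurrence is 3 intervals after the first: 3 × 11 = 33 days after February 21, 2020.
February has 29 days — 8 days to the end of February leaves 25.
25 days into March → March 25, 2020.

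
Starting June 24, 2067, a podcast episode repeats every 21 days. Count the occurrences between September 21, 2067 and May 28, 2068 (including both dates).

12

Occurrences land 21·i days after June 24, 2067 for i = 0, 1, 2, …
September 21, 2067 is 89 days after the start; 89 ÷ 21 = 4 remainder 5; since the remainder is 5, round up to i = 5. First occurrence in the window: #6 on October 7, 2067 (5×21 = 105 days in).
May 28, 2068 is 339 days after the start; 339 ÷ 21 = 16 remainder 3. Last occurrence in the window: #17 on May 25, 2068.
Occurrences #6 through #17: 12 in total.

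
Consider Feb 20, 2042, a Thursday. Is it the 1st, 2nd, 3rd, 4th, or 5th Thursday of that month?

Day 20 falls in week ⌈20/7⌉ of the month.
Days 1–7 hold the 1st Thursday, 8–14 the 2nd, 15–21 the 3rd, 22–28 the 4th, 29–31 the 5th.
20 is in the range for the 3rd.

3rd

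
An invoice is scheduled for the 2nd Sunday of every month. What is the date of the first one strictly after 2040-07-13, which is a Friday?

2040-08-12

July 2040 starts on a Sunday; its first Sunday is the 1st, so the 2nd Sunday is the 8th — 2040-07-08.
That is not after 2040-07-13, so look at August 2040.
August 2040 starts on a Wednesday; its first Sunday is the 5th, so the 2nd Sunday is the 12th — 2040-08-12.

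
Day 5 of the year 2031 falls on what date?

2031-01-05

5 into January → January 5.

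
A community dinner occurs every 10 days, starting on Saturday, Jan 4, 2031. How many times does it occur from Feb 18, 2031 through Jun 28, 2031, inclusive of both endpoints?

13

Occurrences land 10·i days after Jan 4, 2031 for i = 0, 1, 2, …
Feb 18, 2031 is 45 days after the start; 45 ÷ 10 = 4 remainder 5; since the remainder is 5, round up to i = 5. First occurrence in the window: #6 on Feb 23, 2031 (5×10 = 50 days in).
Jun 28, 2031 is 175 days after the start; 175 ÷ 10 = 17 remainder 5. Last occurrence in the window: #18 on Jun 23, 2031.
Occurrences #6 through #18: 13 in total.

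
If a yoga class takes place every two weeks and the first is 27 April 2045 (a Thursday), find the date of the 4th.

The 4th occurrence is 3 intervals after the first: 3 × 14 = 42 days after 27 April 2045.
April has 30 days — 3 days to the end of April leaves 39.
May has 31 days (8 left).
8 days into June → 8 June 2045.

8 June 2045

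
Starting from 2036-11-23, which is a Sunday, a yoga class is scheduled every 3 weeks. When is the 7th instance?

The 7th occurrence is 6 intervals after the first: 6 × 21 = 126 days after 2036-11-23.
November has 30 days — 7 days to the end of November leaves 119.
December has 31 days (88 left).
January has 31 days (57 left).
February has 28 days (29 left).
29 days into March → 2037-03-29.

2037-03-29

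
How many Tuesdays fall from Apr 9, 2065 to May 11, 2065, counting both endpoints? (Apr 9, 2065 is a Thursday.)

Apr 9, 2065 is a Thursday; the first Tuesday on or after it is Apr 14, 2065 (5 days later).
From Apr 14, 2065 to May 11, 2065: 16 + 11 = 27 days (rest of Apr, May).
27 ÷ 7 = 3 full weeks with remainder 6, so 3 more Tuesdays after the first → 4.

4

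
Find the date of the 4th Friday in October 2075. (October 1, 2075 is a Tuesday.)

25 October 2075

October 2075 begins on a Tuesday, so the first Friday is October 4 (3 days later).
The 4th Friday is 3 weeks later: 4 + 21 = 25.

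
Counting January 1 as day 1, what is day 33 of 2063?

January has 31 days (33 − 31 = 2 remain).
2 into February → February 2.

2 February 2063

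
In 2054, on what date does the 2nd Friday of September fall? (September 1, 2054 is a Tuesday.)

September 2054 begins on a Tuesday, so the first Friday is September 4 (3 days later).
The 2nd Friday is 1 weeks later: 4 + 7 = 11.

11 September 2054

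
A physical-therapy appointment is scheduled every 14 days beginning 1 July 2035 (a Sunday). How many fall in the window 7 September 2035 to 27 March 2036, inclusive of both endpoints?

Occurrences land 14·i days after 1 July 2035 for i = 0, 1, 2, …
7 September 2035 is 68 days after the start; 68 ÷ 14 = 4 remainder 12; since the remainder is 12, round up to i = 5. First occurrence in the window: #6 on 9 September 2035 (5×14 = 70 days in).
27 March 2036 is 270 days after the start; 270 ÷ 14 = 19 remainder 4. Last occurrence in the window: #20 on 23 March 2036.
Occurrences #6 through #20: 15 in total.

15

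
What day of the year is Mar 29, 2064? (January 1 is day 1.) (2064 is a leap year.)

Days in months before Mar: 31 + 29 = 60.
Plus 29 days into Mar → day 89.

89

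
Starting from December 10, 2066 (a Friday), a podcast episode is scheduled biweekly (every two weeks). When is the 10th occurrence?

April 15, 2067

The 10th occurrence is 9 intervals after the first: 9 × 14 = 126 days after December 10, 2066.
December has 31 days — 21 days to the end of December leaves 105.
January has 31 days (74 left).
February has 28 days (46 left).
March has 31 days (15 left).
15 days into April → April 15, 2067.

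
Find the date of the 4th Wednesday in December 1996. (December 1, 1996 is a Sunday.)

25 December 1996

December 1996 begins on a Sunday, so the first Wednesday is December 4 (3 days later).
The 4th Wednesday is 3 weeks later: 4 + 21 = 25.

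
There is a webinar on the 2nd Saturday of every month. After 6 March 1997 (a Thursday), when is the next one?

March 1997 starts on a Saturday; its first Saturday is the 1st, so the 2nd Saturday is the 8th — 8 March 1997.
8 March 1997 is after 6 March 1997, so that is the next one.

8 March 1997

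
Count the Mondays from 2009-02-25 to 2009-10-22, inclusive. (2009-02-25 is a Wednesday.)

2009-02-25 is a Wednesday; the first Monday on or after it is 2009-03-02 (5 days later).
From 2009-03-02 to 2009-10-22: 29 + 30 + 31 + 30 + 31 + 31 + 30 + 22 = 234 days (rest of March, April, May, June, July, August, September, October).
234 ÷ 7 = 33 full weeks with remainder 3, so 33 more Mondays after the first → 34.

34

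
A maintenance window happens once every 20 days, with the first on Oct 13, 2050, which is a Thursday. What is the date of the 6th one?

The 6th occurrence is 5 intervals after the first: 5 × 20 = 100 days after Oct 13, 2050.
Oct has 31 days — 18 days to the end of Oct leaves 82.
Nov has 30 days (52 left).
Dec has 31 days (21 left).
21 days into Jan → Jan 21, 2051.

Jan 21, 2051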